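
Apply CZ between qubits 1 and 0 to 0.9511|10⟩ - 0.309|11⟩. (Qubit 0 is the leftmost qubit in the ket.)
0.9511|10⟩ + 0.309|11⟩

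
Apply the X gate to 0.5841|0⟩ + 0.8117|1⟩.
0.8117|0⟩ + 0.5841|1⟩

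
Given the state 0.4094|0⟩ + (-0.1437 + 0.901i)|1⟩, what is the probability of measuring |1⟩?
0.8325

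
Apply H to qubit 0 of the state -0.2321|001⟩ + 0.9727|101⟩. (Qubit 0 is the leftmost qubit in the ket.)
0.5237|001⟩ - 0.8519|101⟩

H on qubit 0 mixes each pair of kets that differ only in qubit 0: amplitudes (a, b) of (|…0…⟩, |…1…⟩) become ((a + b)/√2, (a − b)/√2). Kets absent from the input have amplitude 0.
(|001⟩, |101⟩): (a, b) = (-0.2321, 0.9727) → (0.5237, -0.8519)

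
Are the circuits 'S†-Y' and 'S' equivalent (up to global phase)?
No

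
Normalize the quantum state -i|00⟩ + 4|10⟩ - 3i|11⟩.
-0.1961i|00⟩ + 0.7845|10⟩ - 0.5883i|11⟩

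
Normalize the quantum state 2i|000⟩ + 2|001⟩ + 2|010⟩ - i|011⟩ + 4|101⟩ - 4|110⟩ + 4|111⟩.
0.2561i|000⟩ + 0.2561|001⟩ + 0.2561|010⟩ - 0.128i|011⟩ + 0.5121|101⟩ - 0.5121|110⟩ + 0.5121|111⟩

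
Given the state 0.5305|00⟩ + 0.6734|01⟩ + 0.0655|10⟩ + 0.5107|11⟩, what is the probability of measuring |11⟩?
0.2608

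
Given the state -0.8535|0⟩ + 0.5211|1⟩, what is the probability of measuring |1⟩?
0.2715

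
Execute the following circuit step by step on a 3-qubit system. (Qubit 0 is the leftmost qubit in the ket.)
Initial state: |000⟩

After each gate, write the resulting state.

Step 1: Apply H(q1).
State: 1/√2|000⟩ + 1/√2|010⟩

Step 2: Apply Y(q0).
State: (1/√2)i|100⟩ + (1/√2)i|110⟩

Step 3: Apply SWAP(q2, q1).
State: (1/√2)i|100⟩ + (1/√2)i|101⟩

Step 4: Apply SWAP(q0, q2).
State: (1/√2)i|001⟩ + (1/√2)i|101⟩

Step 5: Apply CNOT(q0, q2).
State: (1/√2)i|001⟩ + (1/√2)i|100⟩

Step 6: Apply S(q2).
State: -1/√2|001⟩ + (1/√2)i|100⟩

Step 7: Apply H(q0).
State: (1/2)i|000⟩ - 1/2|001⟩ - (1/2)i|100⟩ - 1/2|101⟩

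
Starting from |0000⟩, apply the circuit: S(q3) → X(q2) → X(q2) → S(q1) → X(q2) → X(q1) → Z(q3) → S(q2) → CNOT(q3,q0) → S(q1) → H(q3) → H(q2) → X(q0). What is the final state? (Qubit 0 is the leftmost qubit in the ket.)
-1/2|1100⟩ - 1/2|1101⟩ + 1/2|1110⟩ + 1/2|1111⟩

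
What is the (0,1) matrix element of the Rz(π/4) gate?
0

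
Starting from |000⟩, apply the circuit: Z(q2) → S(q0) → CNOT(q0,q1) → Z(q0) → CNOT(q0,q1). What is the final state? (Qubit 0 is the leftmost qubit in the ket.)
|000⟩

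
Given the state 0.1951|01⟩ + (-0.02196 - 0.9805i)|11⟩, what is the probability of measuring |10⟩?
0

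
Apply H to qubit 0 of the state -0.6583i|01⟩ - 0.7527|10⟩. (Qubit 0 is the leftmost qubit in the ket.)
-0.5322|00⟩ - 0.4655i|01⟩ + 0.5322|10⟩ - 0.4655i|11⟩

H on qubit 0 mixes each pair of kets that differ only in qubit 0: amplitudes (a, b) of (|…0…⟩, |…1…⟩) become ((a + b)/√2, (a − b)/√2). Kets absent from the input have amplitude 0.
(|00⟩, |10⟩): (a, b) = (0, -0.7527) → (-0.5322, 0.5322)
(|01⟩, |11⟩): (a, b) = (-0.6583i, 0) → (-0.4655i, -0.4655i)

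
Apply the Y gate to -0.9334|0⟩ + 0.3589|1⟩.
-0.3589i|0⟩ - 0.9334i|1⟩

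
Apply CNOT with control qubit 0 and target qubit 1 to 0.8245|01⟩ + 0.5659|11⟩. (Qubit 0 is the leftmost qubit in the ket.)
0.8245|01⟩ + 0.5659|10⟩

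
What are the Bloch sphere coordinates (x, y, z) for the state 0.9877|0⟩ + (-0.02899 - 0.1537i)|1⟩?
(-0.05727, -0.3036, 0.9511)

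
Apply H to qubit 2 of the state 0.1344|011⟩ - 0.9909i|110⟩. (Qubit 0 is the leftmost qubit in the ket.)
0.09504|010⟩ - 0.09504|011⟩ - 0.7007i|110⟩ - 0.7007i|111⟩

H on qubit 2 mixes each pair of kets that differ only in qubit 2: amplitudes (a, b) of (|…0…⟩, |…1…⟩) become ((a + b)/√2, (a − b)/√2). Kets absent from the input have amplitude 0.
(|010⟩, |011⟩): (a, b) = (0, 0.1344) → (0.09504, -0.09504)
(|110⟩, |111⟩): (a, b) = (-0.9909i, 0) → (-0.7007i, -0.7007i)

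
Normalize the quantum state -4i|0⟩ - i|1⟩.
-0.9701i|0⟩ - 0.2425i|1⟩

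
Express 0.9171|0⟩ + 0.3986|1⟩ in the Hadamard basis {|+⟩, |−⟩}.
0.9303|+⟩ + 0.3666|−⟩

With |ψ⟩ = α|0⟩ + β|1⟩, the Hadamard-basis coefficients are ⟨+|ψ⟩ = (α + β)/√2 and ⟨−|ψ⟩ = (α − β)/√2.
Here α = 0.9171, β = 0.3986: (α + β)/√2 = 0.9303, (α − β)/√2 = 0.3666.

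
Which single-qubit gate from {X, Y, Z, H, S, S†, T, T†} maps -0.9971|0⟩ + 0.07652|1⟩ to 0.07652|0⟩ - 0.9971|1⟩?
X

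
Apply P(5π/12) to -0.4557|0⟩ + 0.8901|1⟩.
-0.4557|0⟩ + (0.2304 + 0.8598i)|1⟩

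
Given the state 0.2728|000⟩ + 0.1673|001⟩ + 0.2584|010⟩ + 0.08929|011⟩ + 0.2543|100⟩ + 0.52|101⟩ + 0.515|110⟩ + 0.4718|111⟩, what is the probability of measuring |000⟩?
0.07442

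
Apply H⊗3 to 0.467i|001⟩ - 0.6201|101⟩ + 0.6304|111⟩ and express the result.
(0.003642 + 0.1651i)|000⟩ + (-0.003642 - 0.1651i)|001⟩ + (-0.4421 + 0.1651i)|010⟩ + (0.4421 - 0.1651i)|011⟩ + (-0.003642 + 0.1651i)|100⟩ + (0.003642 - 0.1651i)|101⟩ + (0.4421 + 0.1651i)|110⟩ + (-0.4421 - 0.1651i)|111⟩

H⊗3 gives amp(|y⟩) = (1/2√2) Σ_x (−1)^(x·y) amp(|x⟩), where x·y is the number of positions in which both x and y have a 1.
|000⟩: (0.467i - 0.6201 + 0.6304)/(2√2) = (0.003642 + 0.1651i)
|001⟩: (-0.467i + 0.6201 - 0.6304)/(2√2) = (-0.003642 - 0.1651i)
|010⟩: (0.467i - 0.6201 - 0.6304)/(2√2) = (-0.4421 + 0.1651i)
|011⟩: (-0.467i + 0.6201 + 0.6304)/(2√2) = (0.4421 - 0.1651i)
|100⟩: (0.467i + 0.6201 - 0.6304)/(2√2) = (-0.003642 + 0.1651i)
|101⟩: (-0.467i - 0.6201 + 0.6304)/(2√2) = (0.003642 - 0.1651i)
|110⟩: (0.467i + 0.6201 + 0.6304)/(2√2) = (0.4421 + 0.1651i)
|111⟩: (-0.467i - 0.6201 - 0.6304)/(2√2) = (-0.4421 - 0.1651i)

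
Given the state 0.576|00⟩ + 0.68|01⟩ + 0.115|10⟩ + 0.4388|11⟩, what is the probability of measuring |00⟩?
0.3318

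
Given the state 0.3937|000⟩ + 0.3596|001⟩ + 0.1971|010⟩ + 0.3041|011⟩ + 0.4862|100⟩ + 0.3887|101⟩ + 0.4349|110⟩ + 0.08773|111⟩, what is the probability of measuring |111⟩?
0.007697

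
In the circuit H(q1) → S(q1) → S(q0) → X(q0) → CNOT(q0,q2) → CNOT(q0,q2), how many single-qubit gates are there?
4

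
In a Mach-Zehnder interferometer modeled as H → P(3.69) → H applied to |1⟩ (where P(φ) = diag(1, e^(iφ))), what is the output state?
(0.9267 + 0.2607i)|0⟩ + (0.07332 - 0.2607i)|1⟩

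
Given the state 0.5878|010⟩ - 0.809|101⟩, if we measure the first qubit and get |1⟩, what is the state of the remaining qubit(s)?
-|01⟩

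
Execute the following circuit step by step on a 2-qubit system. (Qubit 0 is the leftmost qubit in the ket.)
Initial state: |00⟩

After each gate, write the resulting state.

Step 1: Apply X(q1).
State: |01⟩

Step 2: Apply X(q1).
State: |00⟩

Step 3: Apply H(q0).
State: 1/√2|00⟩ + 1/√2|10⟩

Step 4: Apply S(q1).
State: 1/√2|00⟩ + 1/√2|10⟩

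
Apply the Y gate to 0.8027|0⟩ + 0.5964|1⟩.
-0.5964i|0⟩ + 0.8027i|1⟩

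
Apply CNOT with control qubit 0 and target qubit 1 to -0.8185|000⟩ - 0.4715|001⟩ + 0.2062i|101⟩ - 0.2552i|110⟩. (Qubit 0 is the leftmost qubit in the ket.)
-0.8185|000⟩ - 0.4715|001⟩ - 0.2552i|100⟩ + 0.2062i|111⟩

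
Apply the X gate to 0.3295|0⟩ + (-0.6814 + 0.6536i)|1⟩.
(-0.6814 + 0.6536i)|0⟩ + 0.3295|1⟩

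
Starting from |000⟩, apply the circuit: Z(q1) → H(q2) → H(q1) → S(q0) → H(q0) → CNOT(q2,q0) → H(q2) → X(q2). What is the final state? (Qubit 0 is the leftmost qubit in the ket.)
1/2|001⟩ + 1/2|011⟩ + 1/2|101⟩ + 1/2|111⟩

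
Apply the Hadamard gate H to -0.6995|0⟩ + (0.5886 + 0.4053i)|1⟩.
(-0.07842 + 0.2866i)|0⟩ + (-0.9108 - 0.2866i)|1⟩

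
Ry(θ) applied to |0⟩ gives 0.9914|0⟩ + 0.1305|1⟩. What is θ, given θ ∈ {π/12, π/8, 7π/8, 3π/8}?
π/12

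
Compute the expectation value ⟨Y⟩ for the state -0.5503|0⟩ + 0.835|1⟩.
0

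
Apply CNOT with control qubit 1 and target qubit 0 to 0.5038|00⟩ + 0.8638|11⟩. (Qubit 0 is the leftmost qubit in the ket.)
0.5038|00⟩ + 0.8638|01⟩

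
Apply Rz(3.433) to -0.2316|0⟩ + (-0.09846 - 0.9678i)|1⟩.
(0.03363 + 0.2291i)|0⟩ + (0.9718 + 0.0431i)|1⟩

Rz(3.433) = [[e^(−iθ/2), 0], [0, e^(iθ/2)]] with e^(±iθ/2) = cos(θ/2) ± i·sin(θ/2); θ = 3.433, cos(θ/2) ≈ -0.145189, sin(θ/2) ≈ 0.989404.
With a = amp(|0⟩) = -0.2316 and b = amp(|1⟩) = (-0.09846 - 0.9678i):
new amp(|0⟩) = (-0.145189 - 0.989404i)·a = (0.03363 + 0.2291i)
new amp(|1⟩) = (-0.145189 + 0.989404i)·b = (0.9718 + 0.0431i)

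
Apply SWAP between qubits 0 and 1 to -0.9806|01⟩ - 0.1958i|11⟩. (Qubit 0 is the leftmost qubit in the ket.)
-0.9806|10⟩ - 0.1958i|11⟩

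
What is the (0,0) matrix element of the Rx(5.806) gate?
-0.9717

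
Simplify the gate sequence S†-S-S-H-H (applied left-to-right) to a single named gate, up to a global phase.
S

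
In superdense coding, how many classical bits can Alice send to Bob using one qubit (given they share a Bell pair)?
2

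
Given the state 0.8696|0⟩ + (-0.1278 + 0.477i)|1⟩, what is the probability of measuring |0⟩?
0.7562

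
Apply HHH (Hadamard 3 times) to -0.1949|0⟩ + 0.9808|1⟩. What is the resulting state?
0.5557|0⟩ - 0.8313|1⟩

H² = I, so H^3 = H: a single Hadamard. With (a, b) = (-0.1949, 0.9808), H gives ((a + b)/√2, (a − b)/√2) = (0.5557, -0.8313).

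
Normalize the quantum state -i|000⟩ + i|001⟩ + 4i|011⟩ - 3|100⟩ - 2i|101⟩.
-0.1796i|000⟩ + 0.1796i|001⟩ + 0.7184i|011⟩ - 0.5388|100⟩ - 0.3592i|101⟩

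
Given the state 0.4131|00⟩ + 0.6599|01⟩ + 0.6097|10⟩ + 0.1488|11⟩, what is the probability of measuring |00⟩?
0.1707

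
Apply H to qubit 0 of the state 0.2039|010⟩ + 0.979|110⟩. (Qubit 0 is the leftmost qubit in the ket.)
0.8364|010⟩ - 0.5481|110⟩

H on qubit 0 mixes each pair of kets that differ only in qubit 0: amplitudes (a, b) of (|…0…⟩, |…1…⟩) become ((a + b)/√2, (a − b)/√2). Kets absent from the input have amplitude 0.
(|010⟩, |110⟩): (a, b) = (0.2039, 0.979) → (0.8364, -0.5481)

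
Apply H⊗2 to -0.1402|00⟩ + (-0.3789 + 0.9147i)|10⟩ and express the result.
(-0.2596 + 0.4574i)|00⟩ + (-0.2596 + 0.4574i)|01⟩ + (0.1194 - 0.4574i)|10⟩ + (0.1194 - 0.4574i)|11⟩

H⊗2 gives amp(|y⟩) = (1/2) Σ_x (−1)^(x·y) amp(|x⟩), where x·y is the number of positions in which both x and y have a 1.
|00⟩: (-0.1402 + (-0.3789 + 0.9147i))/2 = (-0.2596 + 0.4574i)
|01⟩: (-0.1402 + (-0.3789 + 0.9147i))/2 = (-0.2596 + 0.4574i)
|10⟩: (-0.1402 - (-0.3789 + 0.9147i))/2 = (0.1194 - 0.4574i)
|11⟩: (-0.1402 - (-0.3789 + 0.9147i))/2 = (0.1194 - 0.4574i)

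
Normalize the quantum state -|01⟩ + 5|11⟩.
-0.1961|01⟩ + 0.9806|11⟩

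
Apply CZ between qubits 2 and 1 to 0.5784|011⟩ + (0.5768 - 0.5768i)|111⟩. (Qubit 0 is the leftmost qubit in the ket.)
-0.5784|011⟩ + (-0.5768 + 0.5768i)|111⟩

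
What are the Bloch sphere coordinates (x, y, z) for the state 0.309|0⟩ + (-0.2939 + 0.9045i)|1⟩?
(-0.1816, 0.559, -0.809)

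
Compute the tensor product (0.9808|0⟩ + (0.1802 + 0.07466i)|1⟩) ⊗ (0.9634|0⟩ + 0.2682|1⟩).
0.9449|00⟩ + 0.2631|01⟩ + (0.1736 + 0.07193i)|10⟩ + (0.04833 + 0.02002i)|11⟩

amp(|b₁b₂…⟩) = product of the factor amplitudes for bits b₁, b₂, …; only kets whose every factor amplitude is nonzero survive.
|00⟩: (0.9808)(0.9634) = 0.9449
|01⟩: (0.9808)(0.2682) = 0.2631
|10⟩: (0.1802 + 0.07466i)(0.9634) = (0.1736 + 0.07193i)
|11⟩: (0.1802 + 0.07466i)(0.2682) = (0.04833 + 0.02002i)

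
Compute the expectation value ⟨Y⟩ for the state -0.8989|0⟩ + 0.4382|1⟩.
0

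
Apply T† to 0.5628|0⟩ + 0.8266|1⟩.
0.5628|0⟩ + (0.5845 - 0.5845i)|1⟩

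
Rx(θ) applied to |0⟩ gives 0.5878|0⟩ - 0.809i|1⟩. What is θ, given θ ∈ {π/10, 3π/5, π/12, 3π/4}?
3π/5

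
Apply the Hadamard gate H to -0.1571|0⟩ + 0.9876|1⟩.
0.5873|0⟩ - 0.8094|1⟩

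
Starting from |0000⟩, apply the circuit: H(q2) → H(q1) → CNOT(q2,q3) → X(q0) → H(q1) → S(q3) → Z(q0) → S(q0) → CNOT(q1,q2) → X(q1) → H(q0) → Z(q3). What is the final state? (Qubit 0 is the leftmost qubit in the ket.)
-(1/2)i|0100⟩ - 1/2|0111⟩ + (1/2)i|1100⟩ + 1/2|1111⟩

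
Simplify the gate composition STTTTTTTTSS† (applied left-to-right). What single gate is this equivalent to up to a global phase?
S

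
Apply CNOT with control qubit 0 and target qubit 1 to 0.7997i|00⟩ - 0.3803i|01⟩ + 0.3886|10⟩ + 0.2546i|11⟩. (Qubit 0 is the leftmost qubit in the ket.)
0.7997i|00⟩ - 0.3803i|01⟩ + 0.2546i|10⟩ + 0.3886|11⟩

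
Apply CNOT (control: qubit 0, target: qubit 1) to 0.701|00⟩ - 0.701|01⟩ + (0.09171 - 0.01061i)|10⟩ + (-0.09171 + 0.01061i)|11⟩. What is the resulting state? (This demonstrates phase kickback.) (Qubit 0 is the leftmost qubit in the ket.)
0.701|00⟩ - 0.701|01⟩ + (-0.09171 + 0.01061i)|10⟩ + (0.09171 - 0.01061i)|11⟩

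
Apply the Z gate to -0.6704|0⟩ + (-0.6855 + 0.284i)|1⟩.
-0.6704|0⟩ + (0.6855 - 0.284i)|1⟩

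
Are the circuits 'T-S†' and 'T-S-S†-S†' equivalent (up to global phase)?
Yes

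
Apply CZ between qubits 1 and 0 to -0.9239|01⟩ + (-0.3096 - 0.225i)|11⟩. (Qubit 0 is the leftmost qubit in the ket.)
-0.9239|01⟩ + (0.3096 + 0.225i)|11⟩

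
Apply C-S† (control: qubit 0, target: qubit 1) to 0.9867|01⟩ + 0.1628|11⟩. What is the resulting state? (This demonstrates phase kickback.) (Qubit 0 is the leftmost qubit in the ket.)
0.9867|01⟩ - 0.1628i|11⟩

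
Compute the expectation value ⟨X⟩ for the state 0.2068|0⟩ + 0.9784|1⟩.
0.4047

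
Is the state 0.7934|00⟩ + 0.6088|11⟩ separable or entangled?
Entangled

Writing the state as a|00⟩ + b|01⟩ + c|10⟩ + d|11⟩, it is a product state iff ad − bc = 0.
Here (a, b, c, d) = (0.7934, 0, 0, 0.6088): ad − bc = (0.7934)(0.6088) − (0)(0) = 0.483 ≠ 0, so the state is entangled.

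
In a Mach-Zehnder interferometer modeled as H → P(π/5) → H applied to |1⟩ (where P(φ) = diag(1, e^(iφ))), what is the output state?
(0.09549 - 0.2939i)|0⟩ + (0.9045 + 0.2939i)|1⟩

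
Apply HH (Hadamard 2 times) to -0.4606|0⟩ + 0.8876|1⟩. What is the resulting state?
-0.4606|0⟩ + 0.8876|1⟩

H² = I, so an even number of Hadamards cancels: H^2 = I and the state is unchanged.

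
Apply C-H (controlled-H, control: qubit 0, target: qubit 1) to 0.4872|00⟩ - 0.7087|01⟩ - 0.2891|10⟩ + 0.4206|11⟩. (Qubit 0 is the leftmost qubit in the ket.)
0.4872|00⟩ - 0.7087|01⟩ + 0.09298|10⟩ - 0.5018|11⟩

C-H leaves the control-|0⟩ kets |00⟩, |01⟩ unchanged and applies H to qubit 1 on the control-|1⟩ pair (|10⟩, |11⟩).
H = [[1/√2, 1/√2], [1/√2, -1/√2]].
With a = amp(|10⟩) = -0.2891 and b = amp(|11⟩) = 0.4206:
new amp(|10⟩) = (1/√2)·a + (1/√2)·b = 0.09298
new amp(|11⟩) = (1/√2)·a + (-1/√2)·b = -0.5018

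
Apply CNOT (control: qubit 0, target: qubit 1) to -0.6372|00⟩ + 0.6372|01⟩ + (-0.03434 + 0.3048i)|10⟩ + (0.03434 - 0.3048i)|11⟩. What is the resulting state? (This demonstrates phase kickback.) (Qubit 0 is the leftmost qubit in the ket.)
-0.6372|00⟩ + 0.6372|01⟩ + (0.03434 - 0.3048i)|10⟩ + (-0.03434 + 0.3048i)|11⟩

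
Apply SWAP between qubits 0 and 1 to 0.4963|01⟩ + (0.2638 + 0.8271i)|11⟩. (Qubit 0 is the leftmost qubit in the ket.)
0.4963|10⟩ + (0.2638 + 0.8271i)|11⟩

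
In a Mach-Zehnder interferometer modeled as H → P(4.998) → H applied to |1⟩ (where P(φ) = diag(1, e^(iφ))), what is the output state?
(0.3591 + 0.4797i)|0⟩ + (0.6409 - 0.4797i)|1⟩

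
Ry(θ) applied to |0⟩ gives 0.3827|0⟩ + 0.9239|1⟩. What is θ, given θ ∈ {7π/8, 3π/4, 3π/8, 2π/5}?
3π/4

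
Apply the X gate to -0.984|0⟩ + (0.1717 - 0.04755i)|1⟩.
(0.1717 - 0.04755i)|0⟩ - 0.984|1⟩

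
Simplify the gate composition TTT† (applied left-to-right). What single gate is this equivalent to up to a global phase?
T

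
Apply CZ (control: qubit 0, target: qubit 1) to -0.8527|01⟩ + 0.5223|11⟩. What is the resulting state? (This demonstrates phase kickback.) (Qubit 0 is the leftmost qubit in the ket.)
-0.8527|01⟩ - 0.5223|11⟩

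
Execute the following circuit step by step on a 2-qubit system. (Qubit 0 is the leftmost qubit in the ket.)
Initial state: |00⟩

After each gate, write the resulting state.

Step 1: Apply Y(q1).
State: i|01⟩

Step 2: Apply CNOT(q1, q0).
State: i|11⟩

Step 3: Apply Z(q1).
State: -i|11⟩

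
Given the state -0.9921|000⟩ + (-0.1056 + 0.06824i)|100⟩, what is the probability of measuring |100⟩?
0.01581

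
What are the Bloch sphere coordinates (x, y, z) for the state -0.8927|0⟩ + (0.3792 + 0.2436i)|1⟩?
(-0.677, -0.4349, 0.5938)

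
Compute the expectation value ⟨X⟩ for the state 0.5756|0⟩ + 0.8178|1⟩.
0.9415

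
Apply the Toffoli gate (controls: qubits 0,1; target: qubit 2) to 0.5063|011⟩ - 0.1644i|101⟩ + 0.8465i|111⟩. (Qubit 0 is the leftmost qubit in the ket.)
0.5063|011⟩ - 0.1644i|101⟩ + 0.8465i|110⟩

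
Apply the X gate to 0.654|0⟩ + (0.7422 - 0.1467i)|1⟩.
(0.7422 - 0.1467i)|0⟩ + 0.654|1⟩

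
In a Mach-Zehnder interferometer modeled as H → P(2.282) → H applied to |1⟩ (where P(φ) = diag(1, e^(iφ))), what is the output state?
(0.8264 - 0.3788i)|0⟩ + (0.1736 + 0.3788i)|1⟩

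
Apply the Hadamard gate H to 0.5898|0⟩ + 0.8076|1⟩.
0.9881|0⟩ - 0.154|1⟩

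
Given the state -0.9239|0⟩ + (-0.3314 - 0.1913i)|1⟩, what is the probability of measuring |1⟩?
0.1464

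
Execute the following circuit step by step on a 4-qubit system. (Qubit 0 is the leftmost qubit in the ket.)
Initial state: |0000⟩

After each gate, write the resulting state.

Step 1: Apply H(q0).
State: 1/√2|0000⟩ + 1/√2|1000⟩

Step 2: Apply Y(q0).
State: -(1/√2)i|0000⟩ + (1/√2)i|1000⟩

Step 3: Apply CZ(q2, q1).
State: -(1/√2)i|0000⟩ + (1/√2)i|1000⟩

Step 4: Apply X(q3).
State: -(1/√2)i|0001⟩ + (1/√2)i|1001⟩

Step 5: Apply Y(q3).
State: -1/√2|0000⟩ + 1/√2|1000⟩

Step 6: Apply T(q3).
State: -1/√2|0000⟩ + 1/√2|1000⟩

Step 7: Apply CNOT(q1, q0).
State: -1/√2|0000⟩ + 1/√2|1000⟩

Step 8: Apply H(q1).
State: -1/2|0000⟩ - 1/2|0100⟩ + 1/2|1000⟩ + 1/2|1100⟩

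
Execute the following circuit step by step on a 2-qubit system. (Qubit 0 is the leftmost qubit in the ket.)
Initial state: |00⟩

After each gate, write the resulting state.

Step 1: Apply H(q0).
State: 1/√2|00⟩ + 1/√2|10⟩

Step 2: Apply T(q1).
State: 1/√2|00⟩ + 1/√2|10⟩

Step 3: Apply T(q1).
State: 1/√2|00⟩ + 1/√2|10⟩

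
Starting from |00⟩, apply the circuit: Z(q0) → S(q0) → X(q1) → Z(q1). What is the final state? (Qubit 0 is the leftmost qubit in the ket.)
-|01⟩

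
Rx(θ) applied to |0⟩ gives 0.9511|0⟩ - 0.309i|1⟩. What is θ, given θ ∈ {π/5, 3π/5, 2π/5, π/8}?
π/5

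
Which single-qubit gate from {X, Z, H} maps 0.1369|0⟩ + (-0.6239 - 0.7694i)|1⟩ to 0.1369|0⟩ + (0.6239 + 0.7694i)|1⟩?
Z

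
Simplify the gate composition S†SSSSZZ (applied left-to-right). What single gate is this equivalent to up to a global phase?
S†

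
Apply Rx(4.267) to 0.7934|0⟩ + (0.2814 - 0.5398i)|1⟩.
(-0.8798 - 0.238i)|0⟩ + (-0.1501 - 0.3831i)|1⟩

Rx(4.267) = [[cos(θ/2), −i·sin(θ/2)], [−i·sin(θ/2), cos(θ/2)]]; θ = 4.267, cos(θ/2) ≈ -0.533475, sin(θ/2) ≈ 0.845816.
With a = amp(|0⟩) = 0.7934 and b = amp(|1⟩) = (0.2814 - 0.5398i):
new amp(|0⟩) = (-0.533475)·a + (-0.845816i)·b = (-0.8798 - 0.238i)
new amp(|1⟩) = (-0.845816i)·a + (-0.533475)·b = (-0.1501 - 0.3831i)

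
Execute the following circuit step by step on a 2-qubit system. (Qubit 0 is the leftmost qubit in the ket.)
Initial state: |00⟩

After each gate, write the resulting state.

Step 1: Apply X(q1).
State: |01⟩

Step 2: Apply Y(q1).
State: -i|00⟩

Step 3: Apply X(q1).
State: -i|01⟩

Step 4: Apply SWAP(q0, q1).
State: -i|10⟩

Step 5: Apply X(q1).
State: -i|11⟩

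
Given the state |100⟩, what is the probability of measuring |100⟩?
1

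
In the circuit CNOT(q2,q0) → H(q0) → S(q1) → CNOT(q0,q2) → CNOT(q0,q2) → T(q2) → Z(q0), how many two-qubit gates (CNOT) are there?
3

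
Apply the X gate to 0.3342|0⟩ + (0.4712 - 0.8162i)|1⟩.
(0.4712 - 0.8162i)|0⟩ + 0.3342|1⟩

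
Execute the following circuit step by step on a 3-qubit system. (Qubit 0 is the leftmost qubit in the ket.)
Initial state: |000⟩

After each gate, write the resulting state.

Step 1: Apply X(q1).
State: |010⟩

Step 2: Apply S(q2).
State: |010⟩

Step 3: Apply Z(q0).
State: |010⟩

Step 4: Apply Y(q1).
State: -i|000⟩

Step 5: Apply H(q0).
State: -(1/√2)i|000⟩ - (1/√2)i|100⟩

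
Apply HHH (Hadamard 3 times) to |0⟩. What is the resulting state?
1/√2|0⟩ + 1/√2|1⟩

H² = I, so H^3 = H: a single Hadamard. With (a, b) = (1, 0), H gives ((a + b)/√2, (a − b)/√2) = (1/√2, 1/√2).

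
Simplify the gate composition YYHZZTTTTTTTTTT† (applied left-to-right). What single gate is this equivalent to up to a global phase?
H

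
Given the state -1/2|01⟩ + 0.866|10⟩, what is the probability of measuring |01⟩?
1/4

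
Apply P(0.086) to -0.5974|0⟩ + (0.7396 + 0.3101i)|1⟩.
-0.5974|0⟩ + (0.7102 + 0.3725i)|1⟩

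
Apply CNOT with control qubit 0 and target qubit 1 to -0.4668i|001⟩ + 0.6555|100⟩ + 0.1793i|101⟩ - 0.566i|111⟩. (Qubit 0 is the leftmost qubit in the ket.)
-0.4668i|001⟩ - 0.566i|101⟩ + 0.6555|110⟩ + 0.1793i|111⟩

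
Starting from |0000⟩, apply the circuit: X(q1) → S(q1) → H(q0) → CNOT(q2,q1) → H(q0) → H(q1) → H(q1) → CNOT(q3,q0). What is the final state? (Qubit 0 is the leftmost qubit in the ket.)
i|0100⟩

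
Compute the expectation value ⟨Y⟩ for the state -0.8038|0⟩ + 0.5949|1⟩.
0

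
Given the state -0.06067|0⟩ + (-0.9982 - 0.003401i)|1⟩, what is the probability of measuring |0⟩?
0.003681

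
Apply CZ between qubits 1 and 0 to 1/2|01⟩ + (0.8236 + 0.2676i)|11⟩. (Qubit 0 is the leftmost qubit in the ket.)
1/2|01⟩ + (-0.8236 - 0.2676i)|11⟩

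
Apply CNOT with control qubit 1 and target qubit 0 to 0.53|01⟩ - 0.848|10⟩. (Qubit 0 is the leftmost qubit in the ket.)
-0.848|10⟩ + 0.53|11⟩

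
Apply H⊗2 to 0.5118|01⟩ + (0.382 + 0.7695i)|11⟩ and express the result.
(0.4469 + 0.3848i)|00⟩ + (-0.4469 - 0.3848i)|01⟩ + (0.0649 - 0.3848i)|10⟩ + (-0.0649 + 0.3848i)|11⟩

H⊗2 gives amp(|y⟩) = (1/2) Σ_x (−1)^(x·y) amp(|x⟩), where x·y is the number of positions in which both x and y have a 1.
|00⟩: (0.5118 + (0.382 + 0.7695i))/2 = (0.4469 + 0.3848i)
|01⟩: (-0.5118 - (0.382 + 0.7695i))/2 = (-0.4469 - 0.3848i)
|10⟩: (0.5118 - (0.382 + 0.7695i))/2 = (0.0649 - 0.3848i)
|11⟩: (-0.5118 + (0.382 + 0.7695i))/2 = (-0.0649 + 0.3848i)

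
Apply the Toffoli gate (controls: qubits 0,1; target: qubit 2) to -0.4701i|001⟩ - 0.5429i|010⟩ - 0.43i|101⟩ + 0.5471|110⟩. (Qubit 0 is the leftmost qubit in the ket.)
-0.4701i|001⟩ - 0.5429i|010⟩ - 0.43i|101⟩ + 0.5471|111⟩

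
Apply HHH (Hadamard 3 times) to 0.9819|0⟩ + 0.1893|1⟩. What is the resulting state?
0.8282|0⟩ + 0.5605|1⟩

H² = I, so H^3 = H: a single Hadamard. With (a, b) = (0.9819, 0.1893), H gives ((a + b)/√2, (a − b)/√2) = (0.8282, 0.5605).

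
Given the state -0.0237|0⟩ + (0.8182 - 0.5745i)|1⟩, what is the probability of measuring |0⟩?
0.0005617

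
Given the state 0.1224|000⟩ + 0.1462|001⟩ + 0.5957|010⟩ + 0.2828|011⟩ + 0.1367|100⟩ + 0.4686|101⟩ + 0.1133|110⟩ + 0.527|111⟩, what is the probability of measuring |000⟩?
0.01498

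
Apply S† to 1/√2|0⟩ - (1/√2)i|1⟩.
1/√2|0⟩ - 1/√2|1⟩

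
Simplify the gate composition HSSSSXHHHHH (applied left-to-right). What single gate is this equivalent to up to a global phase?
Z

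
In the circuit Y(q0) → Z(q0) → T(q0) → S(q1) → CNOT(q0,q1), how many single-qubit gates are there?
4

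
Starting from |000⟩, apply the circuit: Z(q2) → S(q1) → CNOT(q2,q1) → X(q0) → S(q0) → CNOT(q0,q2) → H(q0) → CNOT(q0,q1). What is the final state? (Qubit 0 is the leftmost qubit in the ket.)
(1/√2)i|001⟩ - (1/√2)i|111⟩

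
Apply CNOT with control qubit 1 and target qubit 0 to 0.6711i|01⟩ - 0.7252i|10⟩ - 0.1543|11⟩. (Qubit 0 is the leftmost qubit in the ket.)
-0.1543|01⟩ - 0.7252i|10⟩ + 0.6711i|11⟩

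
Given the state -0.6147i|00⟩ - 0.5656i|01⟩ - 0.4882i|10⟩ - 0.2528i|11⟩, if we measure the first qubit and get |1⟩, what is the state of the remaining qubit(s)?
-0.888i|0⟩ - 0.4598i|1⟩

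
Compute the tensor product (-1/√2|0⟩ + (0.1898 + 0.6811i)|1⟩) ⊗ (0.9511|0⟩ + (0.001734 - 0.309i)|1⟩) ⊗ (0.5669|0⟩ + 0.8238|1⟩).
-0.3813|000⟩ - 0.554|001⟩ + (-0.0006951 + 0.1239i)|010⟩ + (-0.00101 + 0.18i)|011⟩ + (0.1023 + 0.3672i)|100⟩ + (0.1487 + 0.5337i)|101⟩ + (0.1195 - 0.03258i)|110⟩ + (0.1736 - 0.04734i)|111⟩

amp(|b₁b₂…⟩) = product of the factor amplitudes for bits b₁, b₂, …; only kets whose every factor amplitude is nonzero survive.
|000⟩: (-1/√2)(0.9511)(0.5669) = -0.3813
|001⟩: (-1/√2)(0.9511)(0.8238) = -0.554
|010⟩: (-1/√2)(0.001734 - 0.309i)(0.5669) = (-0.0006951 + 0.1239i)
|011⟩: (-1/√2)(0.001734 - 0.309i)(0.8238) = (-0.00101 + 0.18i)
|100⟩: (0.1898 + 0.6811i)(0.9511)(0.5669) = (0.1023 + 0.3672i)
|101⟩: (0.1898 + 0.6811i)(0.9511)(0.8238) = (0.1487 + 0.5337i)
|110⟩: (0.1898 + 0.6811i)(0.001734 - 0.309i)(0.5669) = (0.1195 - 0.03258i)
|111⟩: (0.1898 + 0.6811i)(0.001734 - 0.309i)(0.8238) = (0.1736 - 0.04734i)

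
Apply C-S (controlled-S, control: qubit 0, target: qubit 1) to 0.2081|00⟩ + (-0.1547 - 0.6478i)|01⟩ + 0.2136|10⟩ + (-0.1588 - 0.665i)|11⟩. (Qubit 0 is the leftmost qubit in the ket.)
0.2081|00⟩ + (-0.1547 - 0.6478i)|01⟩ + 0.2136|10⟩ + (0.665 - 0.1588i)|11⟩

C-S leaves the control-|0⟩ kets |00⟩, |01⟩ unchanged and applies S to qubit 1 on the control-|1⟩ pair (|10⟩, |11⟩).
S = [[1, 0], [0, i]].
With a = amp(|10⟩) = 0.2136 and b = amp(|11⟩) = (-0.1588 - 0.665i):
new amp(|10⟩) = (1)·a = 0.2136
new amp(|11⟩) = (i)·b = (0.665 - 0.1588i)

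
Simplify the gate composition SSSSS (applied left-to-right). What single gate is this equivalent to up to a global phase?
S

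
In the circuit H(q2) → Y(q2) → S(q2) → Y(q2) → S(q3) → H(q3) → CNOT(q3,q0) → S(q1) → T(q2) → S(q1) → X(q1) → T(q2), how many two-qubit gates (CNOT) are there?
1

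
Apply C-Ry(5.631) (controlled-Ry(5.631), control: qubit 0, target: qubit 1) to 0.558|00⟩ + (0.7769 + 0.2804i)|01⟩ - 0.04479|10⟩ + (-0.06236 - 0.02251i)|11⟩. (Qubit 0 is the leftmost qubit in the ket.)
0.558|00⟩ + (0.7769 + 0.2804i)|01⟩ + (0.06241 + 0.007211i)|10⟩ + (0.04473 + 0.02132i)|11⟩

C-Ry(5.631) leaves the control-|0⟩ kets |00⟩, |01⟩ unchanged and applies Ry(5.631) to qubit 1 on the control-|1⟩ pair (|10⟩, |11⟩).
Ry(5.631) = [[cos(θ/2), −sin(θ/2)], [sin(θ/2), cos(θ/2)]]; θ = 5.631, cos(θ/2) ≈ -0.947301, sin(θ/2) ≈ 0.320344.
With a = amp(|10⟩) = -0.04479 and b = amp(|11⟩) = (-0.06236 - 0.02251i):
new amp(|10⟩) = (-0.947301)·a + (-0.320344)·b = (0.06241 + 0.007211i)
new amp(|11⟩) = (0.320344)·a + (-0.947301)·b = (0.04473 + 0.02132i)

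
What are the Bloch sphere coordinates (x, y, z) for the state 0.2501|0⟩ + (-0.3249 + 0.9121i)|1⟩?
(-0.1625, 0.4562, -0.8749)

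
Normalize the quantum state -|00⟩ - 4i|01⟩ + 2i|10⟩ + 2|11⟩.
-0.2|00⟩ - 0.8i|01⟩ + 0.4i|10⟩ + 0.4|11⟩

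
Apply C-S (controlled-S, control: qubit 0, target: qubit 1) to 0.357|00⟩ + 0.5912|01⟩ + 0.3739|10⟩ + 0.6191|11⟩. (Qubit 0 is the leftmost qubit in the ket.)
0.357|00⟩ + 0.5912|01⟩ + 0.3739|10⟩ + 0.6191i|11⟩

C-S leaves the control-|0⟩ kets |00⟩, |01⟩ unchanged and applies S to qubit 1 on the control-|1⟩ pair (|10⟩, |11⟩).
S = [[1, 0], [0, i]].
With a = amp(|10⟩) = 0.3739 and b = amp(|11⟩) = 0.6191:
new amp(|10⟩) = (1)·a = 0.3739
new amp(|11⟩) = (i)·b = 0.6191i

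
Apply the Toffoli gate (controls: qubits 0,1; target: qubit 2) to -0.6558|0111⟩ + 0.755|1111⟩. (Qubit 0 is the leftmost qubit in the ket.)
-0.6558|0111⟩ + 0.755|1101⟩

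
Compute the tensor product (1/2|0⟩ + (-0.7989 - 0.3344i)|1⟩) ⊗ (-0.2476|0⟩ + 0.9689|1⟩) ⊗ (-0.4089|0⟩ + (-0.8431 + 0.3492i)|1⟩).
0.05062|000⟩ + (0.1044 - 0.04323i)|001⟩ - 0.1981|010⟩ + (-0.4084 + 0.1692i)|011⟩ + (-0.08088 - 0.03386i)|100⟩ + (-0.1957 - 0.0007321i)|101⟩ + (0.3165 + 0.1325i)|110⟩ + (0.7657 + 0.002865i)|111⟩

amp(|b₁b₂…⟩) = product of the factor amplitudes for bits b₁, b₂, …; only kets whose every factor amplitude is nonzero survive.
|000⟩: (1/2)(-0.2476)(-0.4089) = 0.05062
|001⟩: (1/2)(-0.2476)(-0.8431 + 0.3492i) = (0.1044 - 0.04323i)
|010⟩: (1/2)(0.9689)(-0.4089) = -0.1981
|011⟩: (1/2)(0.9689)(-0.8431 + 0.3492i) = (-0.4084 + 0.1692i)
|100⟩: (-0.7989 - 0.3344i)(-0.2476)(-0.4089) = (-0.08088 - 0.03386i)
|101⟩: (-0.7989 - 0.3344i)(-0.2476)(-0.8431 + 0.3492i) = (-0.1957 - 0.0007321i)
|110⟩: (-0.7989 - 0.3344i)(0.9689)(-0.4089) = (0.3165 + 0.1325i)
|111⟩: (-0.7989 - 0.3344i)(0.9689)(-0.8431 + 0.3492i) = (0.7657 + 0.002865i)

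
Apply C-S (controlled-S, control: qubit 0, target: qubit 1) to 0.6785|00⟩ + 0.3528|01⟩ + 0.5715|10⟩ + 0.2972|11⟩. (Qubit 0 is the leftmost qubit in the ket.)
0.6785|00⟩ + 0.3528|01⟩ + 0.5715|10⟩ + 0.2972i|11⟩

C-S leaves the control-|0⟩ kets |00⟩, |01⟩ unchanged and applies S to qubit 1 on the control-|1⟩ pair (|10⟩, |11⟩).
S = [[1, 0], [0, i]].
With a = amp(|10⟩) = 0.5715 and b = amp(|11⟩) = 0.2972:
new amp(|10⟩) = (1)·a = 0.5715
new amp(|11⟩) = (i)·b = 0.2972i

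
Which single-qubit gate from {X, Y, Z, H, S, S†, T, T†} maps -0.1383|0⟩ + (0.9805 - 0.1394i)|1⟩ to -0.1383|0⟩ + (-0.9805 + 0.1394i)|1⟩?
Z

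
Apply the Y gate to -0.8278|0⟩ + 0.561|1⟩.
-0.561i|0⟩ - 0.8278i|1⟩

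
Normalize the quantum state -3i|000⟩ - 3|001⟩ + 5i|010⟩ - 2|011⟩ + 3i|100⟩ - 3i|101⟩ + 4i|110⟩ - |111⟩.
-0.3313i|000⟩ - 0.3313|001⟩ + 0.5522i|010⟩ - 0.2209|011⟩ + 0.3313i|100⟩ - 0.3313i|101⟩ + 0.4417i|110⟩ - 0.1104|111⟩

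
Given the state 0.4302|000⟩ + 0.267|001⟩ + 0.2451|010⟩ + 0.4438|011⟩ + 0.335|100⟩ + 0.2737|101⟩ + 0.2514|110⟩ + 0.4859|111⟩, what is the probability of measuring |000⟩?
0.1851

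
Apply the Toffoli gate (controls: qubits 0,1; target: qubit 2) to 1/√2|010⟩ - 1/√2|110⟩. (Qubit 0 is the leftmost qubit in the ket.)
1/√2|010⟩ - 1/√2|111⟩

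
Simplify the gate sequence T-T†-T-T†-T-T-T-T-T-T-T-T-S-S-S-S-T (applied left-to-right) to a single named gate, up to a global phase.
T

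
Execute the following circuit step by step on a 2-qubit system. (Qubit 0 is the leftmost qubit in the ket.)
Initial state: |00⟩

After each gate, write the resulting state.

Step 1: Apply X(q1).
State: |01⟩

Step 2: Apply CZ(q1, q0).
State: |01⟩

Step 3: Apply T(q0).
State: |01⟩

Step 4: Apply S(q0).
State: |01⟩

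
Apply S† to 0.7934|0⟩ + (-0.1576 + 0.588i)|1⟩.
0.7934|0⟩ + (0.588 + 0.1576i)|1⟩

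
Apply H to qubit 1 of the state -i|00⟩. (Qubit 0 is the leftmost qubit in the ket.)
-(1/√2)i|00⟩ - (1/√2)i|01⟩

H on qubit 1 mixes each pair of kets that differ only in qubit 1: amplitudes (a, b) of (|…0…⟩, |…1…⟩) become ((a + b)/√2, (a − b)/√2). Kets absent from the input have amplitude 0.
(|00⟩, |01⟩): (a, b) = (-i, 0) → (-(1/√2)i, -(1/√2)i)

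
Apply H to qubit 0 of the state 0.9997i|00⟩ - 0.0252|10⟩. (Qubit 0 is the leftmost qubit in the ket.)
(-0.01782 + 0.7069i)|00⟩ + (0.01782 + 0.7069i)|10⟩

H on qubit 0 mixes each pair of kets that differ only in qubit 0: amplitudes (a, b) of (|…0…⟩, |…1…⟩) become ((a + b)/√2, (a − b)/√2). Kets absent from the input have amplitude 0.
(|00⟩, |10⟩): (a, b) = (0.9997i, -0.0252) → ((-0.01782 + 0.7069i), (0.01782 + 0.7069i))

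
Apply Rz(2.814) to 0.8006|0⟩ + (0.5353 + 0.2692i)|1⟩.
(0.1305 - 0.7899i)|0⟩ + (-0.1783 + 0.572i)|1⟩

Rz(2.814) = [[e^(−iθ/2), 0], [0, e^(iθ/2)]] with e^(±iθ/2) = cos(θ/2) ± i·sin(θ/2); θ = 2.814, cos(θ/2) ≈ 0.163065, sin(θ/2) ≈ 0.986615.
With a = amp(|0⟩) = 0.8006 and b = amp(|1⟩) = (0.5353 + 0.2692i):
new amp(|0⟩) = (0.163065 - 0.986615i)·a = (0.1305 - 0.7899i)
new amp(|1⟩) = (0.163065 + 0.986615i)·b = (-0.1783 + 0.572i)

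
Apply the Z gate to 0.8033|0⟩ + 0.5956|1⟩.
0.8033|0⟩ - 0.5956|1⟩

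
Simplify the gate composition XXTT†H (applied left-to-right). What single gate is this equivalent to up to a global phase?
H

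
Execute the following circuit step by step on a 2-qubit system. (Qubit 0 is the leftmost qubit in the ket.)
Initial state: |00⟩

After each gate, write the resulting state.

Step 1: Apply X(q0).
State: |10⟩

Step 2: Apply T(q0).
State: (1/√2 + (1/√2)i)|10⟩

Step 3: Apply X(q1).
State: (1/√2 + (1/√2)i)|11⟩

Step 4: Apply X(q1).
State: (1/√2 + (1/√2)i)|10⟩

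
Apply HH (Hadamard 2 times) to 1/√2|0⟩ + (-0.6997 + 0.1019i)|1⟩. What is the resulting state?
1/√2|0⟩ + (-0.6997 + 0.1019i)|1⟩

H² = I, so an even number of Hadamards cancels: H^2 = I and the state is unchanged.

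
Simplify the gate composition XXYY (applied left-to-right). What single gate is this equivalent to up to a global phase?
I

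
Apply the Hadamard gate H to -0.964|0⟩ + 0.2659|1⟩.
-0.4936|0⟩ - 0.8697|1⟩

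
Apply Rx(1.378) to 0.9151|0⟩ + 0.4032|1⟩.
(0.7063 - 0.2563i)|0⟩ + (0.3112 - 0.5818i)|1⟩

Rx(1.378) = [[cos(θ/2), −i·sin(θ/2)], [−i·sin(θ/2), cos(θ/2)]]; θ = 1.378, cos(θ/2) ≈ 0.771882, sin(θ/2) ≈ 0.635766.
With a = amp(|0⟩) = 0.9151 and b = amp(|1⟩) = 0.4032:
new amp(|0⟩) = (0.771882)·a + (-0.635766i)·b = (0.7063 - 0.2563i)
new amp(|1⟩) = (-0.635766i)·a + (0.771882)·b = (0.3112 - 0.5818i)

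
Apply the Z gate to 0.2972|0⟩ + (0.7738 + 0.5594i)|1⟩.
0.2972|0⟩ + (-0.7738 - 0.5594i)|1⟩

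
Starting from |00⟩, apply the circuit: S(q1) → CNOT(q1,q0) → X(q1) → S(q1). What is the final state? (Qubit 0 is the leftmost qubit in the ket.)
i|01⟩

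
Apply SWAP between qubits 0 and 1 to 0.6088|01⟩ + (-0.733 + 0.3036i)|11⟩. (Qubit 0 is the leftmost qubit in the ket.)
0.6088|10⟩ + (-0.733 + 0.3036i)|11⟩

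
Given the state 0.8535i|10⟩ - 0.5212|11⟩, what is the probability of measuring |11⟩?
0.2716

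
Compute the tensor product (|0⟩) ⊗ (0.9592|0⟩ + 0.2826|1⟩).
0.9592|00⟩ + 0.2826|01⟩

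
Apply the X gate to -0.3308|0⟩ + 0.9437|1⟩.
0.9437|0⟩ - 0.3308|1⟩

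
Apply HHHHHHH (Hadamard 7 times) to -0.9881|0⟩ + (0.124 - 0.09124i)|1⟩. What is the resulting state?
(-0.611 - 0.06452i)|0⟩ + (-0.7864 + 0.06452i)|1⟩

H² = I, so H^7 = H: a single Hadamard. With (a, b) = (-0.9881, (0.124 - 0.09124i)), H gives ((a + b)/√2, (a − b)/√2) = ((-0.611 - 0.06452i), (-0.7864 + 0.06452i)).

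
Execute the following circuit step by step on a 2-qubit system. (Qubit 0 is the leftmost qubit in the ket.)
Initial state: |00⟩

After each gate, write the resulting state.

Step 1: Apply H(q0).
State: 1/√2|00⟩ + 1/√2|10⟩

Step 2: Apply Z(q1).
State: 1/√2|00⟩ + 1/√2|10⟩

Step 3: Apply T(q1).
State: 1/√2|00⟩ + 1/√2|10⟩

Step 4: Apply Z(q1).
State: 1/√2|00⟩ + 1/√2|10⟩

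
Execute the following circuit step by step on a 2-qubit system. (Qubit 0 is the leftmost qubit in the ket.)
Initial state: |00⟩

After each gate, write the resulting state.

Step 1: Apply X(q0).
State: |10⟩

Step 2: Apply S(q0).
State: i|10⟩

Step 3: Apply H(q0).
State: (1/√2)i|00⟩ - (1/√2)i|10⟩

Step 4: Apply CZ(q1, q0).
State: (1/√2)i|00⟩ - (1/√2)i|10⟩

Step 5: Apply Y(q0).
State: -1/√2|00⟩ - 1/√2|10⟩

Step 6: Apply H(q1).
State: -1/2|00⟩ - 1/2|01⟩ - 1/2|10⟩ - 1/2|11⟩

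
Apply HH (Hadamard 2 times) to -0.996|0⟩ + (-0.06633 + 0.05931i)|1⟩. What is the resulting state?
-0.996|0⟩ + (-0.06633 + 0.05931i)|1⟩

H² = I, so an even number of Hadamards cancels: H^2 = I and the state is unchanged.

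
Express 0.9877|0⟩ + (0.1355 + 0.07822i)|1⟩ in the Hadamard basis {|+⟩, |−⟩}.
(0.7942 + 0.05531i)|+⟩ + (0.6026 - 0.05531i)|−⟩

With |ψ⟩ = α|0⟩ + β|1⟩, the Hadamard-basis coefficients are ⟨+|ψ⟩ = (α + β)/√2 and ⟨−|ψ⟩ = (α − β)/√2.
Here α = 0.9877, β = (0.1355 + 0.07822i): (α + β)/√2 = (0.7942 + 0.05531i), (α − β)/√2 = (0.6026 - 0.05531i).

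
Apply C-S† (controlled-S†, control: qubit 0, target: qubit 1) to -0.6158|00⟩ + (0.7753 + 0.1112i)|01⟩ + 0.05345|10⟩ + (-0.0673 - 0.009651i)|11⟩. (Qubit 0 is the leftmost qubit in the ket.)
-0.6158|00⟩ + (0.7753 + 0.1112i)|01⟩ + 0.05345|10⟩ + (-0.009651 + 0.0673i)|11⟩

C-S† leaves the control-|0⟩ kets |00⟩, |01⟩ unchanged and applies S† to qubit 1 on the control-|1⟩ pair (|10⟩, |11⟩).
S† = [[1, 0], [0, -i]].
With a = amp(|10⟩) = 0.05345 and b = amp(|11⟩) = (-0.0673 - 0.009651i):
new amp(|10⟩) = (1)·a = 0.05345
new amp(|11⟩) = (-i)·b = (-0.009651 + 0.0673i)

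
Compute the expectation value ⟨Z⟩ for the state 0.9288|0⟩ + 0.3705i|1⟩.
0.7254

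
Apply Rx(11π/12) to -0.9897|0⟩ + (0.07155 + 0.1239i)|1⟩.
(-0.006342 - 0.07094i)|0⟩ + (0.009339 + 0.9974i)|1⟩

Rx(11π/12) = [[cos(θ/2), −i·sin(θ/2)], [−i·sin(θ/2), cos(θ/2)]]; θ = 11π/12, cos(θ/2) ≈ 0.130526, sin(θ/2) ≈ 0.991445.
With a = amp(|0⟩) = -0.9897 and b = amp(|1⟩) = (0.07155 + 0.1239i):
new amp(|0⟩) = (0.130526)·a + (-0.991445i)·b = (-0.006342 - 0.07094i)
new amp(|1⟩) = (-0.991445i)·a + (0.130526)·b = (0.009339 + 0.9974i)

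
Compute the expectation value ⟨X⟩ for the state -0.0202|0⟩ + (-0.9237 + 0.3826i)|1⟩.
0.03732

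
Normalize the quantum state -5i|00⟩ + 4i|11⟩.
-0.7809i|00⟩ + 0.6247i|11⟩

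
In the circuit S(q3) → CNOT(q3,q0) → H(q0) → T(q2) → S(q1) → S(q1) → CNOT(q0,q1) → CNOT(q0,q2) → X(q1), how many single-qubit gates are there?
6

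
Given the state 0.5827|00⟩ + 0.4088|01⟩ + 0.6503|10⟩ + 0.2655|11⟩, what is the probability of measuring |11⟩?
0.07049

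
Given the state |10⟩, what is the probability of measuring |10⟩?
1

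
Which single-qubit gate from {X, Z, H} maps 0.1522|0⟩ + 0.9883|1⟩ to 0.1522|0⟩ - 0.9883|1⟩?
Z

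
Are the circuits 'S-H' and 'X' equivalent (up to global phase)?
No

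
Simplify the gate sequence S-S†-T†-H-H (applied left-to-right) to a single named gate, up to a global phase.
T†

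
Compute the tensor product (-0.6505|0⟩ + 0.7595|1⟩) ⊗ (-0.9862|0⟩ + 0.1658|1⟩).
0.6415|00⟩ - 0.1079|01⟩ - 0.749|10⟩ + 0.1259|11⟩

amp(|b₁b₂…⟩) = product of the factor amplitudes for bits b₁, b₂, …; only kets whose every factor amplitude is nonzero survive.
|00⟩: (-0.6505)(-0.9862) = 0.6415
|01⟩: (-0.6505)(0.1658) = -0.1079
|10⟩: (0.7595)(-0.9862) = -0.749
|11⟩: (0.7595)(0.1658) = 0.1259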